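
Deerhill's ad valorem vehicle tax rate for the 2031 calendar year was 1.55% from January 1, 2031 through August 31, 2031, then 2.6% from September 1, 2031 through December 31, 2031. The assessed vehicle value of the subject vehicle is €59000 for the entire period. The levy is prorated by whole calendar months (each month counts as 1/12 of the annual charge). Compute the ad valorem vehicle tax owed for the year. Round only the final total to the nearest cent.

January 1 – August 31, 2031: 8 months at 1.55% → €59000 × 1.55% × 8/12 = €609.6667
September 1 – December 31, 2031: 4 months at 2.6% → €59000 × 2.6% × 4/12 = €511.3333
Total = €1121.0000

€1121.00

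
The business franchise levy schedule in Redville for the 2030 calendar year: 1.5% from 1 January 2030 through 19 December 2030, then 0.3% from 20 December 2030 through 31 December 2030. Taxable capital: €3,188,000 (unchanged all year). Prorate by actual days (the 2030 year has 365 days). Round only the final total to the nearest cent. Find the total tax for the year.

1 January – 19 December 2030: 353 days at 1.5% → €3,188,000 × 1.5% × 353/365 = €46,247.8356
20 December – 31 December 2030: 12 days at 0.3% → €3,188,000 × 0.3% × 12/365 = €314.4329
Total = €46,562.2685

€46,562.27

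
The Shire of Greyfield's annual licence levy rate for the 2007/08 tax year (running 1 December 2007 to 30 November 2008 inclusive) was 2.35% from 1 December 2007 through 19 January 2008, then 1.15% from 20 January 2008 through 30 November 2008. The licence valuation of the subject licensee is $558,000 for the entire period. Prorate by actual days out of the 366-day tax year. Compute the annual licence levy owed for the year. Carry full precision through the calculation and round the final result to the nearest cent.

1 December 2007 – 19 January 2008: 50 days at 2.35% → $558,000 × 2.35% × 50/366 = $1,791.3934
20 January – 30 November 2008: 316 days at 1.15% → $558,000 × 1.15% × 316/366 = $5,540.3607
Total = $7,331.7541

$7,331.75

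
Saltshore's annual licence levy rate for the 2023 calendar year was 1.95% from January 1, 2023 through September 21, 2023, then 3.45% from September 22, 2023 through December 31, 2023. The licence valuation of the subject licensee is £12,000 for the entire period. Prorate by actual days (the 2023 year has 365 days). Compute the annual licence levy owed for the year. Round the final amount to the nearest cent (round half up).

£283.81

January 1 – September 21, 2023: 264 days at 1.95% → £12,000 × 1.95% × 264/365 = £169.2493
September 22 – December 31, 2023: 101 days at 3.45% → £12,000 × 3.45% × 101/365 = £114.5589
Total = £283.8082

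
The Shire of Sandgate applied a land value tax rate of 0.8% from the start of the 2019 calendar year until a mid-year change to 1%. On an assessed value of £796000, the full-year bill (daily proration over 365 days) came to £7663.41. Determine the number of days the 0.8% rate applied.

Let d = days at the first rate; then 365 − d days at the second rate.
£796000 × [0.8%·d + 1%·(365−d)] / 365 = £7663.41
Solving gives d = 68, so the new rate took effect on March 10, 2019.

68 days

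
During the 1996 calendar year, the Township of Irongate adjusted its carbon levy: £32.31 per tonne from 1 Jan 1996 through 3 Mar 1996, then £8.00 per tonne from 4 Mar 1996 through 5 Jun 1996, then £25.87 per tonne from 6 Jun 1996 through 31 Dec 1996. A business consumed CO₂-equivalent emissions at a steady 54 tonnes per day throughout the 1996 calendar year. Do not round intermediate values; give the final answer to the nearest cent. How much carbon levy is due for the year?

1 Jan – 3 Mar 1996: 63 days × 54 tonnes/day = 3,402 tonnes at £32.31/tonne → £109,918.62
4 Mar – 5 Jun 1996: 94 days × 54 tonnes/day = 5,076 tonnes at £8.00/tonne → £40,608.00
6 Jun – 31 Dec 1996: 209 days × 54 tonnes/day = 11,286 tonnes at £25.87/tonne → £291,968.82

£442,495.44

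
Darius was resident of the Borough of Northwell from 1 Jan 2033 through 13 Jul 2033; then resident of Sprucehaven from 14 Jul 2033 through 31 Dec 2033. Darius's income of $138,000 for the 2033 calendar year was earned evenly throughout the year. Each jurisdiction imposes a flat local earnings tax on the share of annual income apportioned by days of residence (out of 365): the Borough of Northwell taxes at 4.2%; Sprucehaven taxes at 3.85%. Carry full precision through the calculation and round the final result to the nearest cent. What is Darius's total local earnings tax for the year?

$5,569.72

The Borough of Northwell, 1 Jan – 13 Jul 2033: 194 days → $138,000 × 4.2% × 194/365 = $3,080.6137
Sprucehaven, 14 Jul – 31 Dec 2033: 171 days → $138,000 × 3.85% × 171/365 = $2,489.1041
Total = $5,569.7178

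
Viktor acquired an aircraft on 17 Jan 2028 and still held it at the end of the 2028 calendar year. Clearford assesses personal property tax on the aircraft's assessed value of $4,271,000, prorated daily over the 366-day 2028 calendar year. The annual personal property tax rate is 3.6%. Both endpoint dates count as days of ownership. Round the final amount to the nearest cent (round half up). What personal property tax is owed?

$147,034.43

Days held (17 Jan – 31 Dec 2028): 350 out of 366
Tax = $4,271,000 × 3.6% × 350/366 = $147,034.4262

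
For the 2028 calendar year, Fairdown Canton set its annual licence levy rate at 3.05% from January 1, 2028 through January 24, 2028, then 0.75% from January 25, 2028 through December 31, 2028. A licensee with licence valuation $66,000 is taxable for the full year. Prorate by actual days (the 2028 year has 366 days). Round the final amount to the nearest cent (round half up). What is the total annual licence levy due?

January 1 – January 24, 2028: 24 days at 3.05% → $66,000 × 3.05% × 24/366 = $132.0000
January 25 – December 31, 2028: 342 days at 0.75% → $66,000 × 0.75% × 342/366 = $462.5410
Total = $594.5410

$594.54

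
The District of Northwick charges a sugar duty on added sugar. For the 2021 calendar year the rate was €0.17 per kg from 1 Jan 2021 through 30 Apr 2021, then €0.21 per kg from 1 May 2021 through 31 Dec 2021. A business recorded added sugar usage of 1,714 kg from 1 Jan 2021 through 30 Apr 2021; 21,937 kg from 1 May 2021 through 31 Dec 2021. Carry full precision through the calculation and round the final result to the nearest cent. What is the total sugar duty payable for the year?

€4,898.15

1 Jan – 30 Apr 2021: 1,714 kg at €0.17/kg → €291.38
1 May – 31 Dec 2021: 21,937 kg at €0.21/kg → €4,606.77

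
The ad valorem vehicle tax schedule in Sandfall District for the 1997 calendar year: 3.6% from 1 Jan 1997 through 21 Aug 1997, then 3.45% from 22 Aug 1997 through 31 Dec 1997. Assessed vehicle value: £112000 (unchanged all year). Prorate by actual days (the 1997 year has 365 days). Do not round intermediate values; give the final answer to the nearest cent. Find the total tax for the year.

1 Jan – 21 Aug 1997: 233 days at 3.6% → £112000 × 3.6% × 233/365 = £2573.8521
22 Aug – 31 Dec 1997: 132 days at 3.45% → £112000 × 3.45% × 132/365 = £1397.3918
Total = £3971.2438

£3971.24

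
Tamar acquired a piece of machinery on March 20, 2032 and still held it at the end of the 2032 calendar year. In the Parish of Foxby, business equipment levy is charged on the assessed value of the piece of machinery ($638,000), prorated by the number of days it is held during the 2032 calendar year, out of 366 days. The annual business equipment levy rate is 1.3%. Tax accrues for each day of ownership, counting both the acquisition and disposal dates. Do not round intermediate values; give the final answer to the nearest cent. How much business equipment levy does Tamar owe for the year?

Days held (March 20 – December 31, 2032): 287 out of 366
Tax = $638,000 × 1.3% × 287/366 = $6,503.7650

$6,503.77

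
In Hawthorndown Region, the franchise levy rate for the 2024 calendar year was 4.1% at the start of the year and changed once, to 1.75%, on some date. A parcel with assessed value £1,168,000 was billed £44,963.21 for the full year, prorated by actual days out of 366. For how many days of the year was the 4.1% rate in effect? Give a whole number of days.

Let d = days at the first rate; then 366 − d days at the second rate.
£1,168,000 × [4.1%·d + 1.75%·(366−d)] / 366 = £44,963.21
Solving gives d = 327, so the new rate took effect on November 23, 2024.

327 days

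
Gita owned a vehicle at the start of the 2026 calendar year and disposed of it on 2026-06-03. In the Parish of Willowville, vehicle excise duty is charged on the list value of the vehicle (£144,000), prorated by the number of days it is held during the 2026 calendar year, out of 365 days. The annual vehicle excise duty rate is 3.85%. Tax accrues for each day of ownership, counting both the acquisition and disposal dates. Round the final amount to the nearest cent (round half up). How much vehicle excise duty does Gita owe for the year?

Days held (2026-01-01 to 2026-06-03): 154 out of 365
Tax = £144,000 × 3.85% × 154/365 = £2,339.1123

£2,339.11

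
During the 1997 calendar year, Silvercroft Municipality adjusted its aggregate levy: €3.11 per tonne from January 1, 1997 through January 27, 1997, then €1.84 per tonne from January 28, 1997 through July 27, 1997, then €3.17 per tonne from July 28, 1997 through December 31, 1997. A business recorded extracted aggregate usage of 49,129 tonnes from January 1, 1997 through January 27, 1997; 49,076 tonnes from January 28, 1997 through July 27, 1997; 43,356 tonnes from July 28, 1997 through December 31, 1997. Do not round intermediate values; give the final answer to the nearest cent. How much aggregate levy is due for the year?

€380,529.55

January 1 – January 27, 1997: 49,129 tonnes at €3.11/tonne → €152,791.19
January 28 – July 27, 1997: 49,076 tonnes at €1.84/tonne → €90,299.84
July 28 – December 31, 1997: 43,356 tonnes at €3.17/tonne → €137,438.52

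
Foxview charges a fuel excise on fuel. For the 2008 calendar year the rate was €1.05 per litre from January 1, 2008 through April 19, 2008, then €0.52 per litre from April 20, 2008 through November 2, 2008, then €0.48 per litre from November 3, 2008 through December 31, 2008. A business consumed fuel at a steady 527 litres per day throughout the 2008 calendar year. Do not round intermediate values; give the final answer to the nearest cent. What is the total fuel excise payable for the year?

€129,779.02

January 1 – April 19, 2008: 110 days × 527 litres/day = 57,970 litres at €1.05/litre → €60,868.50
April 20 – November 2, 2008: 197 days × 527 litres/day = 103,819 litres at €0.52/litre → €53,985.88
November 3 – December 31, 2008: 59 days × 527 litres/day = 31,093 litres at €0.48/litre → €14,924.64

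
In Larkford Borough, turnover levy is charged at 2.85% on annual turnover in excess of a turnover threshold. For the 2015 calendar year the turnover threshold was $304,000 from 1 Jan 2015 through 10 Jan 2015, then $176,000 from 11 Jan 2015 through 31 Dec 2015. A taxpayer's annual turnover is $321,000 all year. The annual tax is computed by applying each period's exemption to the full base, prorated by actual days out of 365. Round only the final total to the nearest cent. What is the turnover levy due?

$4,032.55

1 Jan – 10 Jan 2015: 10 days, exemption $304,000 → ($321,000 − $304,000) × 2.85% × 10/365 = $13.2740
11 Jan – 31 Dec 2015: 355 days, exemption $176,000 → ($321,000 − $176,000) × 2.85% × 355/365 = $4,019.2808
Total = $4,032.5548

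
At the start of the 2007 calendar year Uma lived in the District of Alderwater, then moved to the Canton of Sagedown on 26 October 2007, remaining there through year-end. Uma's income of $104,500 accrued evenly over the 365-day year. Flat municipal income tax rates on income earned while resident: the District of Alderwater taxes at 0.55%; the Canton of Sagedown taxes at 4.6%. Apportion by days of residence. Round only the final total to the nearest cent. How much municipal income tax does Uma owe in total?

The District of Alderwater, 1 January – 25 October 2007: 298 days → $104,500 × 0.55% × 298/365 = $469.2479
The Canton of Sagedown, 26 October – 31 December 2007: 67 days → $104,500 × 4.6% × 67/365 = $882.3808
Total = $1,351.6288

$1,351.63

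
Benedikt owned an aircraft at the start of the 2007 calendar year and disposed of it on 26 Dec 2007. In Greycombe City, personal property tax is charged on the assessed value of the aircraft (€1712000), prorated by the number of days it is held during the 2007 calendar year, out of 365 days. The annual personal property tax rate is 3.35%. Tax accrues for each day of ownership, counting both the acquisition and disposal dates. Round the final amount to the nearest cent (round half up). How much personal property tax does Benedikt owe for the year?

Days held (1 Jan – 26 Dec 2007): 360 out of 365
Tax = €1712000 × 3.35% × 360/365 = €56566.3562

€56566.36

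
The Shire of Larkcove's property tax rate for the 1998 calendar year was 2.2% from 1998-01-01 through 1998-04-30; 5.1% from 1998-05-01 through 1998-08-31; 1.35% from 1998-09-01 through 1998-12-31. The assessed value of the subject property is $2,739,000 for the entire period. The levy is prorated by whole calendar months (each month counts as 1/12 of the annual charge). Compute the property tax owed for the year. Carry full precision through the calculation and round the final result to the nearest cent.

1998-01-01 to 1998-04-30: 4 months at 2.2% → $2,739,000 × 2.2% × 4/12 = $20,086.0000
1998-05-01 to 1998-08-31: 4 months at 5.1% → $2,739,000 × 5.1% × 4/12 = $46,563.0000
1998-09-01 to 1998-12-31: 4 months at 1.35% → $2,739,000 × 1.35% × 4/12 = $12,325.5000
Total = $78,974.5000

$78,974.50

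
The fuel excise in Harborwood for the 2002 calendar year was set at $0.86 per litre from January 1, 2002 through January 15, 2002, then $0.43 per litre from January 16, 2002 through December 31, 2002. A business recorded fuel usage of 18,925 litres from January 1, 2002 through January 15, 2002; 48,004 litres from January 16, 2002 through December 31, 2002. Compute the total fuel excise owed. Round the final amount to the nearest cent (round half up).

January 1 – January 15, 2002: 18,925 litres at $0.86/litre → $16275.50
January 16 – December 31, 2002: 48,004 litres at $0.43/litre → $20641.72

$36917.22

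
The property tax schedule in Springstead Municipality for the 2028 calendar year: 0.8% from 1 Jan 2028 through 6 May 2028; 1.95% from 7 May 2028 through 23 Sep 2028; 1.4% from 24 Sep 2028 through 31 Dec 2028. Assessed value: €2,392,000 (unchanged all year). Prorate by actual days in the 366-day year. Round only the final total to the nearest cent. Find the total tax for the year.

1 Jan – 6 May 2028: 127 days at 0.8% → €2,392,000 × 0.8% × 127/366 = €6,640.0874
7 May – 23 Sep 2028: 140 days at 1.95% → €2,392,000 × 1.95% × 140/366 = €17,841.9672
24 Sep – 31 Dec 2028: 99 days at 1.4% → €2,392,000 × 1.4% × 99/366 = €9,058.2295
Total = €33,540.2842

€33,540.28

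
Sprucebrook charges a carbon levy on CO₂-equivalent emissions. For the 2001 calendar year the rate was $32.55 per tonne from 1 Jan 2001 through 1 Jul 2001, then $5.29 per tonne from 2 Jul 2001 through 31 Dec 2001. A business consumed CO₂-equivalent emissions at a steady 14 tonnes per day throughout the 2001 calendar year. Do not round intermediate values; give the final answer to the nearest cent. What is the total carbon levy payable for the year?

1 Jan – 1 Jul 2001: 182 days × 14 tonnes/day = 2,548 tonnes at $32.55/tonne → $82,937.40
2 Jul – 31 Dec 2001: 183 days × 14 tonnes/day = 2,562 tonnes at $5.29/tonne → $13,552.98

$96,490.38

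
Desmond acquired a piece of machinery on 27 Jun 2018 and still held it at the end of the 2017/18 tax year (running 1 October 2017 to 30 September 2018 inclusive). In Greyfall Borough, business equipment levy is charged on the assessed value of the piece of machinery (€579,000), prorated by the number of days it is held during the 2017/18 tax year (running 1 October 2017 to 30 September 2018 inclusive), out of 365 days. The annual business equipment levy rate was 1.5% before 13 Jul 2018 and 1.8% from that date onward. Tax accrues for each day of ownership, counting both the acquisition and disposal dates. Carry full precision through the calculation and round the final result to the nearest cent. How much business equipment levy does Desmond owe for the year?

27 Jun – 12 Jul 2018: 16 days at 1.5% → €579,000 × 1.5% × 16/365 = €380.7123
13 Jul – 30 Sep 2018: 80 days at 1.8% → €579,000 × 1.8% × 80/365 = €2,284.2740
Total = €2,664.9863

€2,664.99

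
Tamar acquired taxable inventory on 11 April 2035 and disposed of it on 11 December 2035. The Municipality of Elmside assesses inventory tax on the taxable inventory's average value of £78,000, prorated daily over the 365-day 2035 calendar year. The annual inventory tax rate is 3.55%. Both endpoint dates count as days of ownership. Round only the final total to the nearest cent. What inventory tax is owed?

Days held (11 April – 11 December 2035): 245 out of 365
Tax = £78,000 × 3.55% × 245/365 = £1,858.6438

£1,858.64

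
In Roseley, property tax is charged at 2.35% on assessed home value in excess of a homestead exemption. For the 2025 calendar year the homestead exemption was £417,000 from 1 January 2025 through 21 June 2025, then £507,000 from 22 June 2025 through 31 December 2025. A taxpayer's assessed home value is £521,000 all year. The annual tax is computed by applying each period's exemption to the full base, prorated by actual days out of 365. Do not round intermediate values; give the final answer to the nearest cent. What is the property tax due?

1 January – 21 June 2025: 172 days, exemption £417,000 → (£521,000 − £417,000) × 2.35% × 172/365 = £1,151.6932
22 June – 31 December 2025: 193 days, exemption £507,000 → (£521,000 − £507,000) × 2.35% × 193/365 = £173.9644
Total = £1,325.6575

£1,325.66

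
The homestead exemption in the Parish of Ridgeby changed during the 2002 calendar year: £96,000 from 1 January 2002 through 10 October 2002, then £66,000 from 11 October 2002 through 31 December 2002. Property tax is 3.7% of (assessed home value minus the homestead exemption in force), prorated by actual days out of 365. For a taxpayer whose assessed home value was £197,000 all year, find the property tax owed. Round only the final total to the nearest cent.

£3,986.37

1 January – 10 October 2002: 283 days, exemption £96,000 → (£197,000 − £96,000) × 3.7% × 283/365 = £2,897.4548
11 October – 31 December 2002: 82 days, exemption £66,000 → (£197,000 − £66,000) × 3.7% × 82/365 = £1,088.9151
Total = £3,986.3699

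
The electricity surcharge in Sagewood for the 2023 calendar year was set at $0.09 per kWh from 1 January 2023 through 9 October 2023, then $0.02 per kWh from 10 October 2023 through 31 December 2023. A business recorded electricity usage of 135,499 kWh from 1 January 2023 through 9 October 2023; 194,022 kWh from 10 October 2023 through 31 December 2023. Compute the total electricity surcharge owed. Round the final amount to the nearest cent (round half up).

1 January – 9 October 2023: 135,499 kWh at $0.09/kWh → $12194.91
10 October – 31 December 2023: 194,022 kWh at $0.02/kWh → $3880.44

$16075.35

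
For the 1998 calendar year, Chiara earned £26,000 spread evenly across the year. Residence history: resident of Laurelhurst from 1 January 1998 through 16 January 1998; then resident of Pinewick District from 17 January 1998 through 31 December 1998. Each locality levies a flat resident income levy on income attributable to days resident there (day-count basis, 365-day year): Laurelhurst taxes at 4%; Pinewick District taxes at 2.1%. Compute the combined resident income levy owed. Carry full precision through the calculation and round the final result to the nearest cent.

Laurelhurst, 1 January – 16 January 1998: 16 days → £26,000 × 4% × 16/365 = £45.5890
Pinewick District, 17 January – 31 December 1998: 349 days → £26,000 × 2.1% × 349/365 = £522.0658
Total = £567.6548

£567.65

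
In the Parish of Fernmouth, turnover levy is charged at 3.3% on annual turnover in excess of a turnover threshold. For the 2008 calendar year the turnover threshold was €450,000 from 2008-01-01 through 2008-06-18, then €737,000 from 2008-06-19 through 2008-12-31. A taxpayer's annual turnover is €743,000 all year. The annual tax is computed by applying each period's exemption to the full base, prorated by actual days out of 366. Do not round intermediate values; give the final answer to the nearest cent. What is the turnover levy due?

2008-01-01 to 2008-06-18: 170 days, exemption €450,000 → (€743,000 − €450,000) × 3.3% × 170/366 = €4,491.0656
2008-06-19 to 2008-12-31: 196 days, exemption €737,000 → (€743,000 − €737,000) × 3.3% × 196/366 = €106.0328
Total = €4,597.0984

€4,597.10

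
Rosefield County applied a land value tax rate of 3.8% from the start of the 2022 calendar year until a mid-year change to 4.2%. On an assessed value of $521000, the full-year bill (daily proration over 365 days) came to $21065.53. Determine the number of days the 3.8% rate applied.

143 days

Let d = days at the first rate; then 365 − d days at the second rate.
$521000 × [3.8%·d + 4.2%·(365−d)] / 365 = $21065.53
Solving gives d = 143, so the new rate took effect on 24 May 2022.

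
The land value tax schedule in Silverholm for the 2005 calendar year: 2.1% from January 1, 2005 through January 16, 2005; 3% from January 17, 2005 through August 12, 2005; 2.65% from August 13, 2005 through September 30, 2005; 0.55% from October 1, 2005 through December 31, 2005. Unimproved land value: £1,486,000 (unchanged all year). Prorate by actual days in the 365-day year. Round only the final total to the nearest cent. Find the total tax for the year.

£34,118.97

January 1 – January 16, 2005: 16 days at 2.1% → £1,486,000 × 2.1% × 16/365 = £1,367.9342
January 17 – August 12, 2005: 208 days at 3% → £1,486,000 × 3% × 208/365 = £25,404.4932
August 13 – September 30, 2005: 49 days at 2.65% → £1,486,000 × 2.65% × 49/365 = £5,286.4959
October 1 – December 31, 2005: 92 days at 0.55% → £1,486,000 × 0.55% × 92/365 = £2,060.0438
Total = £34,118.9671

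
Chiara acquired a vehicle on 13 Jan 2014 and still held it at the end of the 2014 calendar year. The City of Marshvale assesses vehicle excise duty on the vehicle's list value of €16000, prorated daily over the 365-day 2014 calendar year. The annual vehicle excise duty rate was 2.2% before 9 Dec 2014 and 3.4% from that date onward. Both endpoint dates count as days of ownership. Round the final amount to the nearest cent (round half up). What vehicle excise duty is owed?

€352.53

13 Jan – 8 Dec 2014: 330 days at 2.2% → €16000 × 2.2% × 330/365 = €318.2466
9 Dec – 31 Dec 2014: 23 days at 3.4% → €16000 × 3.4% × 23/365 = €34.2795
Total = €352.5260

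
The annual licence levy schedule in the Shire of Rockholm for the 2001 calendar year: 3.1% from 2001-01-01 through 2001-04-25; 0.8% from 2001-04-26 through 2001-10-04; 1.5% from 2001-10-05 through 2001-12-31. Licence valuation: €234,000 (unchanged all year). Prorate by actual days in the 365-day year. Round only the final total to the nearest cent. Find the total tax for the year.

€3,962.61

2001-01-01 to 2001-04-25: 115 days at 3.1% → €234,000 × 3.1% × 115/365 = €2,285.5068
2001-04-26 to 2001-10-04: 162 days at 0.8% → €234,000 × 0.8% × 162/365 = €830.8603
2001-10-05 to 2001-12-31: 88 days at 1.5% → €234,000 × 1.5% × 88/365 = €846.2466
Total = €3,962.6137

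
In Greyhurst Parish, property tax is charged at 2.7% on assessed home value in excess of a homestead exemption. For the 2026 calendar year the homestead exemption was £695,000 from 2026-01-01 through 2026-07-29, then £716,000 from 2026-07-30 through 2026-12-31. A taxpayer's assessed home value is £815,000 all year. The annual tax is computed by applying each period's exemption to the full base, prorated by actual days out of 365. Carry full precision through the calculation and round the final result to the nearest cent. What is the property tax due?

£2,999.22

2026-01-01 to 2026-07-29: 210 days, exemption £695,000 → (£815,000 − £695,000) × 2.7% × 210/365 = £1,864.1096
2026-07-30 to 2026-12-31: 155 days, exemption £716,000 → (£815,000 − £716,000) × 2.7% × 155/365 = £1,135.1096
Total = £2,999.2192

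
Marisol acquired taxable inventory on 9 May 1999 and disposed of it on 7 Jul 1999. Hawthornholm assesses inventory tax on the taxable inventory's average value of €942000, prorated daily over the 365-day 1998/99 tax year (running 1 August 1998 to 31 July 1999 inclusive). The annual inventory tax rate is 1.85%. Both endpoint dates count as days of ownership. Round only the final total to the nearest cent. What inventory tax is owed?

€2864.71

Days held (9 May – 7 Jul 1999): 60 out of 365
Tax = €942000 × 1.85% × 60/365 = €2864.7123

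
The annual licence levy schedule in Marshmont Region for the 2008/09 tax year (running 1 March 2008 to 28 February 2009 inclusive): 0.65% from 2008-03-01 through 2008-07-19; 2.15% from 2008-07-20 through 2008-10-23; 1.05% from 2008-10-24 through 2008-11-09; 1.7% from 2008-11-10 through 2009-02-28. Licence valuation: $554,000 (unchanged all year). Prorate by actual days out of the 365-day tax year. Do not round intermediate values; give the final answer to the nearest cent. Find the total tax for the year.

2008-03-01 to 2008-07-19: 141 days at 0.65% → $554,000 × 0.65% × 141/365 = $1,391.0712
2008-07-20 to 2008-10-23: 96 days at 2.15% → $554,000 × 2.15% × 96/365 = $3,132.7562
2008-10-24 to 2008-11-09: 17 days at 1.05% → $554,000 × 1.05% × 17/365 = $270.9288
2008-11-10 to 2009-02-28: 111 days at 1.7% → $554,000 × 1.7% × 111/365 = $2,864.1041
Total = $7,658.8603

$7,658.86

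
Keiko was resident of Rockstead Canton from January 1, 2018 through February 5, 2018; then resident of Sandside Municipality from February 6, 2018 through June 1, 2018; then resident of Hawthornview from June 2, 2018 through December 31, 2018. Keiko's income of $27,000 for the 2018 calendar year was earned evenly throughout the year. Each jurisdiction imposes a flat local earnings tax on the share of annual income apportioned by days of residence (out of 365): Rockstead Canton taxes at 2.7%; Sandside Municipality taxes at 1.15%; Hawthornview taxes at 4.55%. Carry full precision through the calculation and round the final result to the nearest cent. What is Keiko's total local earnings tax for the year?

Rockstead Canton, January 1 – February 5, 2018: 36 days → $27,000 × 2.7% × 36/365 = $71.9014
Sandside Municipality, February 6 – June 1, 2018: 116 days → $27,000 × 1.15% × 116/365 = $98.6795
Hawthornview, June 2 – December 31, 2018: 213 days → $27,000 × 4.55% × 213/365 = $716.9055
Total = $887.4863

$887.49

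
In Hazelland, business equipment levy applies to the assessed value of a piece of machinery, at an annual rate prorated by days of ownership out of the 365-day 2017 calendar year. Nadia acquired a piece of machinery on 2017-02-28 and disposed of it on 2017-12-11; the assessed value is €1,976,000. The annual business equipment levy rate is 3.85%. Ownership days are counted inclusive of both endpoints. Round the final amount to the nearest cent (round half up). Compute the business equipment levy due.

€59,818.66

Days held (2017-02-28 to 2017-12-11): 287 out of 365
Tax = €1,976,000 × 3.85% × 287/365 = €59,818.6630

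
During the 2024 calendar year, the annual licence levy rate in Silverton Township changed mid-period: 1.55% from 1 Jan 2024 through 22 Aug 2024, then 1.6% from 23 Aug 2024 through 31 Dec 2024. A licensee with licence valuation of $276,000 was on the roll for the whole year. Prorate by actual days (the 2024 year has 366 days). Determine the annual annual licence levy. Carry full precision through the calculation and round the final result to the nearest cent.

1 Jan – 22 Aug 2024: 235 days at 1.55% → $276,000 × 1.55% × 235/366 = $2,746.8033
23 Aug – 31 Dec 2024: 131 days at 1.6% → $276,000 × 1.6% × 131/366 = $1,580.5902
Total = $4,327.3934

$4,327.39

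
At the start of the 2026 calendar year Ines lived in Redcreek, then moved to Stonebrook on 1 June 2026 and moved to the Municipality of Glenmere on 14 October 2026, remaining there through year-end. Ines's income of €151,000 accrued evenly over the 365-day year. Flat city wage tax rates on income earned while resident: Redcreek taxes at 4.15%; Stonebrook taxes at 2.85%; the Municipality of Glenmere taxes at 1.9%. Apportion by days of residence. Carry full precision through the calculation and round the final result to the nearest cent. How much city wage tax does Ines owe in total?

Redcreek, 1 January – 31 May 2026: 151 days → €151,000 × 4.15% × 151/365 = €2,592.4425
Stonebrook, 1 June – 13 October 2026: 135 days → €151,000 × 2.85% × 135/365 = €1,591.7055
The Municipality of Glenmere, 14 October – 31 December 2026: 79 days → €151,000 × 1.9% × 79/365 = €620.9616
Total = €4,805.1096

€4,805.11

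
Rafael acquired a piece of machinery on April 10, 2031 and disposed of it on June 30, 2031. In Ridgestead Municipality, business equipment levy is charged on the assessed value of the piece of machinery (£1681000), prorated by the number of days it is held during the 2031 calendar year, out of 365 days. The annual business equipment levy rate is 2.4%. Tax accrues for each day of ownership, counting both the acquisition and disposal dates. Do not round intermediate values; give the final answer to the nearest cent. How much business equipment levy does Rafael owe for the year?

Days held (April 10 – June 30, 2031): 82 out of 365
Tax = £1681000 × 2.4% × 82/365 = £9063.5836

£9063.58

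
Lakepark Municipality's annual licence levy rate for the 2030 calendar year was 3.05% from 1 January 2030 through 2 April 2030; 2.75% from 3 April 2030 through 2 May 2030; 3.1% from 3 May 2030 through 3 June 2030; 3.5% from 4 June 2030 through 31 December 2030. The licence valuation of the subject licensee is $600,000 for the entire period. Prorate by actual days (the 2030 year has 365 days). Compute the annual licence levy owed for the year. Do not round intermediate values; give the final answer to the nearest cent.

1 January – 2 April 2030: 92 days at 3.05% → $600,000 × 3.05% × 92/365 = $4,612.6027
3 April – 2 May 2030: 30 days at 2.75% → $600,000 × 2.75% × 30/365 = $1,356.1644
3 May – 3 June 2030: 32 days at 3.1% → $600,000 × 3.1% × 32/365 = $1,630.6849
4 June – 31 December 2030: 211 days at 3.5% → $600,000 × 3.5% × 211/365 = $12,139.7260
Total = $19,739.1781

$19,739.18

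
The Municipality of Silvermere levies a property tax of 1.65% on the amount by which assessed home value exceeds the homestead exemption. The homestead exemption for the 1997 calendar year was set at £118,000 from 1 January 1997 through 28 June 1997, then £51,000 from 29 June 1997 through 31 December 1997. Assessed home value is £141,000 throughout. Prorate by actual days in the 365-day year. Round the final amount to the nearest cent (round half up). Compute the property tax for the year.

£942.85

1 January – 28 June 1997: 179 days, exemption £118,000 → (£141,000 − £118,000) × 1.65% × 179/365 = £186.1110
29 June – 31 December 1997: 186 days, exemption £51,000 → (£141,000 − £51,000) × 1.65% × 186/365 = £756.7397
Total = £942.8507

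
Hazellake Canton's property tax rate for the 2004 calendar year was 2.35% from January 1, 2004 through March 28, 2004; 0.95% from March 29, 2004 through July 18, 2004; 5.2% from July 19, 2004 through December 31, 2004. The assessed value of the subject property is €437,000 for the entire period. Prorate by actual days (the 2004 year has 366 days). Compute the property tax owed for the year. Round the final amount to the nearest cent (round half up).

January 1 – March 28, 2004: 88 days at 2.35% → €437,000 × 2.35% × 88/366 = €2,469.1694
March 29 – July 18, 2004: 112 days at 0.95% → €437,000 × 0.95% × 112/366 = €1,270.4044
July 19 – December 31, 2004: 166 days at 5.2% → €437,000 × 5.2% × 166/366 = €10,306.5137
Total = €14,046.0874

€14,046.09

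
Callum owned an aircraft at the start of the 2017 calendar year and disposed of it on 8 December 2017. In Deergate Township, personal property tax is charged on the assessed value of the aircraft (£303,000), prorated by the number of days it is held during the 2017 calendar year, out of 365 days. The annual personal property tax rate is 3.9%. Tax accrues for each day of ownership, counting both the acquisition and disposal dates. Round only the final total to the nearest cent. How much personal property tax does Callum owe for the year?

£11,072.37

Days held (1 January – 8 December 2017): 342 out of 365
Tax = £303,000 × 3.9% × 342/365 = £11,072.3671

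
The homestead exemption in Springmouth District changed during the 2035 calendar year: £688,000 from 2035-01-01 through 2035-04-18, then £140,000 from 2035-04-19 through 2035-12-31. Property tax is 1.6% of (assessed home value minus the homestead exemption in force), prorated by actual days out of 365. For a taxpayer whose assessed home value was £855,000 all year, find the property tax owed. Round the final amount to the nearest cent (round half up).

2035-01-01 to 2035-04-18: 108 days, exemption £688,000 → (£855,000 − £688,000) × 1.6% × 108/365 = £790.6192
2035-04-19 to 2035-12-31: 257 days, exemption £140,000 → (£855,000 − £140,000) × 1.6% × 257/365 = £8,055.0137
Total = £8,845.6329

£8,845.63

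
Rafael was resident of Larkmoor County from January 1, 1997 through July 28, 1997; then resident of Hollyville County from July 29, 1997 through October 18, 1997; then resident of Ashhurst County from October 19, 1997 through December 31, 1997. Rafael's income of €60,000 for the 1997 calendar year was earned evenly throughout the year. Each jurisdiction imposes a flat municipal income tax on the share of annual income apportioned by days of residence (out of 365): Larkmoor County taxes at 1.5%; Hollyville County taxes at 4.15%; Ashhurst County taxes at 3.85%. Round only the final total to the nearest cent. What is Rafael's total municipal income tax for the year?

Larkmoor County, January 1 – July 28, 1997: 209 days → €60,000 × 1.5% × 209/365 = €515.3425
Hollyville County, July 29 – October 18, 1997: 82 days → €60,000 × 4.15% × 82/365 = €559.3973
Ashhurst County, October 19 – December 31, 1997: 74 days → €60,000 × 3.85% × 74/365 = €468.3288
Total = €1,543.0685

€1,543.07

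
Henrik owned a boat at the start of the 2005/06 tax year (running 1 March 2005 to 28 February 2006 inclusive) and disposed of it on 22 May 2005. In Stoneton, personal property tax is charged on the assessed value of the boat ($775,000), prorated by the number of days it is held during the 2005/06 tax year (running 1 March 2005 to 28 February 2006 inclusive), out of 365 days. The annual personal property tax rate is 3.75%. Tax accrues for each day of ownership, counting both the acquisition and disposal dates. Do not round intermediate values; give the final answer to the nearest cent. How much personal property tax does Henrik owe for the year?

$6,608.73

Days held (1 Mar – 22 May 2005): 83 out of 365
Tax = $775,000 × 3.75% × 83/365 = $6,608.7329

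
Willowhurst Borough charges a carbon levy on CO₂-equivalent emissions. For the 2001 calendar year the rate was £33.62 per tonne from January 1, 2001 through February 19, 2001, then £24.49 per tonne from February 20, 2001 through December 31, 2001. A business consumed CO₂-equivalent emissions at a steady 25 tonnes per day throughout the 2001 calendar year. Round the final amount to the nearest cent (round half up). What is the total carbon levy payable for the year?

January 1 – February 19, 2001: 50 days × 25 tonnes/day = 1,250 tonnes at £33.62/tonne → £42,025.00
February 20 – December 31, 2001: 315 days × 25 tonnes/day = 7,875 tonnes at £24.49/tonne → £192,858.75

£234,883.75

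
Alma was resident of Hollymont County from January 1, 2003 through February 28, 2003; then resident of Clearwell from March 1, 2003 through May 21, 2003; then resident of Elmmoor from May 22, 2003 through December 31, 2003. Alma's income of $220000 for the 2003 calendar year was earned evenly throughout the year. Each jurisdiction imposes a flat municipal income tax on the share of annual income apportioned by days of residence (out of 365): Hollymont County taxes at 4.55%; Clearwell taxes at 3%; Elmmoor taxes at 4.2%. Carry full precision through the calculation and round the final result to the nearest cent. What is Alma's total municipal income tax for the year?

Hollymont County, January 1 – February 28, 2003: 59 days → $220000 × 4.55% × 59/365 = $1618.0548
Clearwell, March 1 – May 21, 2003: 82 days → $220000 × 3% × 82/365 = $1482.7397
Elmmoor, May 22 – December 31, 2003: 224 days → $220000 × 4.2% × 224/365 = $5670.5753
Total = $8771.3699

$8771.37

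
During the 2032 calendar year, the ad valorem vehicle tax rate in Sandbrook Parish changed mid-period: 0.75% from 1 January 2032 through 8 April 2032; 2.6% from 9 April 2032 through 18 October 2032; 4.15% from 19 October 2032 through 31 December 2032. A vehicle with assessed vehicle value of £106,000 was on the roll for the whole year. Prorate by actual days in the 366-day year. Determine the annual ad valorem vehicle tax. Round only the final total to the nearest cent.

1 January – 8 April 2032: 99 days at 0.75% → £106,000 × 0.75% × 99/366 = £215.0410
9 April – 18 October 2032: 193 days at 2.6% → £106,000 × 2.6% × 193/366 = £1,453.3005
19 October – 31 December 2032: 74 days at 4.15% → £106,000 × 4.15% × 74/366 = £889.4153
Total = £2,557.7568

£2,557.76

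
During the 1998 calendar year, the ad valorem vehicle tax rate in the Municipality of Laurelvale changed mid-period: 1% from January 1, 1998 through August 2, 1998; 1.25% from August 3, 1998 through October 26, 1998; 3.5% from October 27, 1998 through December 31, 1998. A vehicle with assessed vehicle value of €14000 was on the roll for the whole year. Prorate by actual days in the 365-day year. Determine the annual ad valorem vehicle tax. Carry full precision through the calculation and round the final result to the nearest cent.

January 1 – August 2, 1998: 214 days at 1% → €14000 × 1% × 214/365 = €82.0822
August 3 – October 26, 1998: 85 days at 1.25% → €14000 × 1.25% × 85/365 = €40.7534
October 27 – December 31, 1998: 66 days at 3.5% → €14000 × 3.5% × 66/365 = €88.6027
Total = €211.4384

€211.44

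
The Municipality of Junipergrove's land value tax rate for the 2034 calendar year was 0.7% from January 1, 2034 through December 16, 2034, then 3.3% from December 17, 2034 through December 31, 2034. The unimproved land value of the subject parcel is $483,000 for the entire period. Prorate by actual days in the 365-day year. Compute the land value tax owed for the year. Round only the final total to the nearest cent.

$3,897.08

January 1 – December 16, 2034: 350 days at 0.7% → $483,000 × 0.7% × 350/365 = $3,242.0548
December 17 – December 31, 2034: 15 days at 3.3% → $483,000 × 3.3% × 15/365 = $655.0274
Total = $3,897.0822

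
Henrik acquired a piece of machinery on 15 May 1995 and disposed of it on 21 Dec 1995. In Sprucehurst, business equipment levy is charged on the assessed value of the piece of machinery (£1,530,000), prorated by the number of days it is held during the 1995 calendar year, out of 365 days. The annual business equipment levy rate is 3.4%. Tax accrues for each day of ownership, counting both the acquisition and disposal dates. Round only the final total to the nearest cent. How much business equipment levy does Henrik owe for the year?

£31,497.04

Days held (15 May – 21 Dec 1995): 221 out of 365
Tax = £1,530,000 × 3.4% × 221/365 = £31,497.0411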